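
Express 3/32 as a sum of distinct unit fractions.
1/11 + 1/352

Greedy algorithm:
3/32: ceiling(32/3) = 11, use 1/11
1/352: ceiling(352/1) = 352, use 1/352
Result: 3/32 = 1/11 + 1/352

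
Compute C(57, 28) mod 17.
0

Using Lucas' theorem:
Write n=57 and k=28 in base 17:
n in base 17: [3, 6]
k in base 17: [1, 11]
C(57,28) mod 17 = ∏ C(n_i, k_i) mod 17
Digit binomials (mod 17): C(3,1) = 3; C(6,11) = 0 (k_i > n_i)
Product: 3 × 0 = 0 ≡ 0 (mod 17)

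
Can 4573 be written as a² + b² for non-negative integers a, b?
27² + 62² (a=27, b=62)

Factorization: 4573 = 17 × 269
By Fermat: n is sum of two squares iff every prime p ≡ 3 (mod 4) appears to even power.
All primes ≡ 3 (mod 4) appear to even power.
Search a = 0, 1, 2, … for 4573 - a² a perfect square: first hit at a = 27: 4573 - 729 = 3844 = 62².
4573 = 27² + 62² = 729 + 3844 ✓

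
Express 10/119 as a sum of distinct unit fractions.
1/12 + 1/1428

Greedy algorithm:
10/119: ceiling(119/10) = 12, use 1/12
1/1428: ceiling(1428/1) = 1428, use 1/1428
Result: 10/119 = 1/12 + 1/1428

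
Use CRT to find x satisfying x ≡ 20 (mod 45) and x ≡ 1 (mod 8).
65

Using Chinese Remainder Theorem:
M = 45 × 8 = 360
M1 = 8, M2 = 45
y1 = 8^(-1) mod 45 = 17
y2 = 45^(-1) mod 8 = 5
x = (20×8×17 + 1×45×5) mod 360 = 65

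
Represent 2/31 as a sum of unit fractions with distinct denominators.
1/16 + 1/496

Greedy algorithm:
2/31: ceiling(31/2) = 16, use 1/16
1/496: ceiling(496/1) = 496, use 1/496
Result: 2/31 = 1/16 + 1/496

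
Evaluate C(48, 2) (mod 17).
6

Using Lucas' theorem:
Write n=48 and k=2 in base 17:
n in base 17: [2, 14]
k in base 17: [0, 2]
C(48,2) mod 17 = ∏ C(n_i, k_i) mod 17
Digit binomials (mod 17): C(2,0) = 1; C(14,2) = 91 ≡ 6
Product: 1 × 6 = 6 ≡ 6 (mod 17)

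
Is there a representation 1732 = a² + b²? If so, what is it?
24² + 34² (a=24, b=34)

Factorization: 1732 = 2^2 × 433
By Fermat: n is sum of two squares iff every prime p ≡ 3 (mod 4) appears to even power.
All primes ≡ 3 (mod 4) appear to even power.
Search a = 0, 1, 2, … for 1732 - a² a perfect square: first hit at a = 24: 1732 - 576 = 1156 = 34².
1732 = 24² + 34² = 576 + 1156 ✓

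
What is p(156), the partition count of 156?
73232243759

p(n) counts ways to write n as a sum of positive integers (order ignored).
Euler's pentagonal recurrence: p(k) = p(k-1) + p(k-2) - p(k-5) - p(k-7) + p(k-12) + p(k-15) - ... (offsets j(3j∓1)/2, signs ++--, p(0)=1, p(<0)=0).
DP table for k = 0..155: p(0)=1, p(1)=1, p(2)=2, p(3)=3, p(4)=5, p(5)=7, p(6)=11, p(7)=15, p(8)=22, p(9)=30, p(10)=42, p(11)=56, p(12)=77, p(13)=101, p(14)=135, p(15)=176, p(16)=231, p(17)=297, p(18)=385, p(19)=490, p(20)=627, p(21)=792, p(22)=1002, p(23)=1255, p(24)=1575, p(25)=1958, p(26)=2436, p(27)=3010, p(28)=3718, p(29)=4565, p(30)=5604, p(31)=6842, p(32)=8349, p(33)=10143, p(34)=12310, p(35)=14883, p(36)=17977, p(37)=21637, p(38)=26015, p(39)=31185, p(40)=37338, p(41)=44583, p(42)=53174, p(43)=63261, p(44)=75175, p(45)=89134, p(46)=105558, p(47)=124754, p(48)=147273, p(49)=173525, p(50)=204226, p(51)=239943, p(52)=281589, p(53)=329931, p(54)=386155, p(55)=451276, p(56)=526823, p(57)=614154, p(58)=715220, p(59)=831820, p(60)=966467, p(61)=1121505, p(62)=1300156, p(63)=1505499, p(64)=1741630, p(65)=2012558, p(66)=2323520, p(67)=2679689, p(68)=3087735, p(69)=3554345, p(70)=4087968, p(71)=4697205, p(72)=5392783, p(73)=6185689, p(74)=7089500, p(75)=8118264, p(76)=9289091, p(77)=10619863, p(78)=12132164, p(79)=13848650, p(80)=15796476, p(81)=18004327, p(82)=20506255, p(83)=23338469, p(84)=26543660, p(85)=30167357, p(86)=34262962, p(87)=38887673, p(88)=44108109, p(89)=49995925, p(90)=56634173, p(91)=64112359, p(92)=72533807, p(93)=82010177, p(94)=92669720, p(95)=104651419, p(96)=118114304, p(97)=133230930, p(98)=150198136, p(99)=169229875, p(100)=190569292, p(101)=214481126, p(102)=241265379, p(103)=271248950, p(104)=304801365, p(105)=342325709, p(106)=384276336, p(107)=431149389, p(108)=483502844, p(109)=541946240, p(110)=607163746, p(111)=679903203, p(112)=761002156, p(113)=851376628, p(114)=952050665, p(115)=1064144451, p(116)=1188908248, p(117)=1327710076, p(118)=1482074143, p(119)=1653668665, p(120)=1844349560, p(121)=2056148051, p(122)=2291320912, p(123)=2552338241, p(124)=2841940500, p(125)=3163127352, p(126)=3519222692, p(127)=3913864295, p(128)=4351078600, p(129)=4835271870, p(130)=5371315400, p(131)=5964539504, p(132)=6620830889, p(133)=7346629512, p(134)=8149040695, p(135)=9035836076, p(136)=10015581680, p(137)=11097645016, p(138)=12292341831, p(139)=13610949895, p(140)=15065878135, p(141)=16670689208, p(142)=18440293320, p(143)=20390982757, p(144)=22540654445, p(145)=24908858009, p(146)=27517052599, p(147)=30388671978, p(148)=33549419497, p(149)=37027355200, p(150)=40853235313, p(151)=45060624582, p(152)=49686288421, p(153)=54770336324, p(154)=60356673280, p(155)=66493182097.
Final step: p(156) = p(155) + p(154) - p(151) - p(149) + p(144) + p(141) - p(134) - p(130) + p(121) + p(116) - p(105) - p(99) + p(86) + p(79) - p(64) - p(56) + p(39) + p(30) - p(11) - p(1)
= 66493182097 + 60356673280 - 45060624582 - 37027355200 + 22540654445 + 16670689208 - 8149040695 - 5371315400 + 2056148051 + 1188908248 - 342325709 - 169229875 + 34262962 + 13848650 - 1741630 - 526823 + 31185 + 5604 - 56 - 1
= 73232243759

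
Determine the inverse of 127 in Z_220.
123

gcd(127, 220) = 1, so the inverse exists.
Extended Euclidean algorithm on (220, 127):
220 = 1 × 127 + 93  ⟹  93 = (1)·220 + (-1)·127
127 = 1 × 93 + 34  ⟹  34 = (-1)·220 + (2)·127
93 = 2 × 34 + 25  ⟹  25 = (3)·220 + (-5)·127
34 = 1 × 25 + 9  ⟹  9 = (-4)·220 + (7)·127
25 = 2 × 9 + 7  ⟹  7 = (11)·220 + (-19)·127
9 = 1 × 7 + 2  ⟹  2 = (-15)·220 + (26)·127
7 = 3 × 2 + 1  ⟹  1 = (56)·220 + (-97)·127
So (-97)·127 ≡ 1 (mod 220), i.e. 127^(-1) ≡ -97 ≡ 123 (mod 220).
Check: 127 × 123 = 15621 ≡ 1 (mod 220)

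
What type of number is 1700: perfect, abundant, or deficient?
abundant

Proper divisors of 1700: sum = 1 + 2 + 4 + 5 + 10 + 17 + 20 + 25 + ... + 170 + 340 + 425 + 850 (17 divisors) = 2206
Since 2206 > 1700, 1700 is abundant.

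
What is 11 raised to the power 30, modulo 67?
15

Repeated squaring. Binary of 30 = 11110.
11^1 ≡ 11 (mod 67); 11^2 ≡ 54 (mod 67); 11^4 ≡ 35 (mod 67); 11^8 ≡ 19 (mod 67); 11^16 ≡ 26 (mod 67)
11^30 = 11^2 × 11^4 × 11^8 × 11^16 ≡ 15 (mod 67)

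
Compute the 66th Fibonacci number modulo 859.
715

Matrix identity: Q^n = [[F_(n+1), F_n], [F_n, F_(n-1)]] with Q = [[1,1],[1,0]].
n = 66 = 1000010₂. Square-and-multiply, entries mod 859:
Q^1 = [[1,1],[1,0]]
Q^2 = (Q^1)² = [[2,1],[1,1]]
Q^4 = (Q^2)² = [[5,3],[3,2]]
Q^8 = (Q^4)² = [[34,21],[21,13]]
Q^16 = (Q^8)² = [[738,128],[128,610]]
Q^33 = (Q^16)²·Q = [[845,101],[101,744]]
Q^66 = (Q^33)² = [[89,715],[715,233]]
F_66 mod 859 = Q^66[0][1] = 715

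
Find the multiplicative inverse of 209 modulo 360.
329

gcd(209, 360) = 1, so the inverse exists.
Extended Euclidean algorithm on (360, 209):
360 = 1 × 209 + 151  ⟹  151 = (1)·360 + (-1)·209
209 = 1 × 151 + 58  ⟹  58 = (-1)·360 + (2)·209
151 = 2 × 58 + 35  ⟹  35 = (3)·360 + (-5)·209
58 = 1 × 35 + 23  ⟹  23 = (-4)·360 + (7)·209
35 = 1 × 23 + 12  ⟹  12 = (7)·360 + (-12)·209
23 = 1 × 12 + 11  ⟹  11 = (-11)·360 + (19)·209
12 = 1 × 11 + 1  ⟹  1 = (18)·360 + (-31)·209
So (-31)·209 ≡ 1 (mod 360), i.e. 209^(-1) ≡ -31 ≡ 329 (mod 360).
Check: 209 × 329 = 68761 ≡ 1 (mod 360)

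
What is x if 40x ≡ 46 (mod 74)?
x ≡ 3 (mod 37)

gcd(40, 74) = 2, which divides 46, so solutions exist.
Divide through by 2: 20x ≡ 23 (mod 37).
Find 20^(-1) mod 37 by the extended Euclidean algorithm:
37 = 1 × 20 + 17  ⟹  17 = (1)·37 + (-1)·20
20 = 1 × 17 + 3  ⟹  3 = (-1)·37 + (2)·20
17 = 5 × 3 + 2  ⟹  2 = (6)·37 + (-11)·20
3 = 1 × 2 + 1  ⟹  1 = (-7)·37 + (13)·20
So (13)·20 ≡ 1 (mod 37), i.e. 20^(-1) ≡ 13 (mod 37).
x ≡ 13 × 23 = 299 ≡ 3 (mod 37).
Check: 40 × 3 = 120 ≡ 46 (mod 74).
x ≡ 3 (mod 37), giving 2 solutions mod 74.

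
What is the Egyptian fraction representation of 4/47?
1/12 + 1/564

Greedy algorithm:
4/47: ceiling(47/4) = 12, use 1/12
1/564: ceiling(564/1) = 564, use 1/564
Result: 4/47 = 1/12 + 1/564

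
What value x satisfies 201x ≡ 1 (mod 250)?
51

gcd(201, 250) = 1, so the inverse exists.
Extended Euclidean algorithm on (250, 201):
250 = 1 × 201 + 49  ⟹  49 = (1)·250 + (-1)·201
201 = 4 × 49 + 5  ⟹  5 = (-4)·250 + (5)·201
49 = 9 × 5 + 4  ⟹  4 = (37)·250 + (-46)·201
5 = 1 × 4 + 1  ⟹  1 = (-41)·250 + (51)·201
So (51)·201 ≡ 1 (mod 250), i.e. 201^(-1) ≡ 51 (mod 250).
Check: 201 × 51 = 10251 ≡ 1 (mod 250)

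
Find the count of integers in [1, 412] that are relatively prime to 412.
204

412 = 2^2 × 103
φ(n) = n × ∏(1 - 1/p) for each prime p dividing n
φ(412) = 412 × (1 - 1/2) × (1 - 1/103) = 204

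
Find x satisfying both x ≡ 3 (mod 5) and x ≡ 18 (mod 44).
18

Using Chinese Remainder Theorem:
M = 5 × 44 = 220
M1 = 44, M2 = 5
y1 = 44^(-1) mod 5 = 4
y2 = 5^(-1) mod 44 = 9
x = (3×44×4 + 18×5×9) mod 220 = 18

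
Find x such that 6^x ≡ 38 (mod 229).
113

Baby-step giant-step with step n = ⌈√229⌉ = 16.
Baby steps 6^j mod 229 (j:value) for j=0..15: 0:1, 1:6, 2:36, 3:216, 4:151, 5:219, 6:169, 7:98, 8:130, 9:93, 10:100, 11:142, 12:165, 13:74, 14:215, 15:145.
Giant-step multiplier: 6^(-16) ≡ 6^(228-16) = 6^212 ≡ 224 (mod 229).
Giant steps γ_i = 38·224^i mod 229: γ_0=38, γ_1=39, γ_2=34, γ_3=59, γ_4=163, γ_5=101, γ_6=182, γ_7=6 (in table at j=1).
x = i·n + j = 7·16 + 1 = 113.
Check: 6^113 ≡ 38 (mod 229).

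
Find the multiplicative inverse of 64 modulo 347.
244

gcd(64, 347) = 1, so the inverse exists.
Extended Euclidean algorithm on (347, 64):
347 = 5 × 64 + 27  ⟹  27 = (1)·347 + (-5)·64
64 = 2 × 27 + 10  ⟹  10 = (-2)·347 + (11)·64
27 = 2 × 10 + 7  ⟹  7 = (5)·347 + (-27)·64
10 = 1 × 7 + 3  ⟹  3 = (-7)·347 + (38)·64
7 = 2 × 3 + 1  ⟹  1 = (19)·347 + (-103)·64
So (-103)·64 ≡ 1 (mod 347), i.e. 64^(-1) ≡ -103 ≡ 244 (mod 347).
Check: 64 × 244 = 15616 ≡ 1 (mod 347)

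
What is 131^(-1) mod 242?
109

gcd(131, 242) = 1, so the inverse exists.
Extended Euclidean algorithm on (242, 131):
242 = 1 × 131 + 111  ⟹  111 = (1)·242 + (-1)·131
131 = 1 × 111 + 20  ⟹  20 = (-1)·242 + (2)·131
111 = 5 × 20 + 11  ⟹  11 = (6)·242 + (-11)·131
20 = 1 × 11 + 9  ⟹  9 = (-7)·242 + (13)·131
11 = 1 × 9 + 2  ⟹  2 = (13)·242 + (-24)·131
9 = 4 × 2 + 1  ⟹  1 = (-59)·242 + (109)·131
So (109)·131 ≡ 1 (mod 242), i.e. 131^(-1) ≡ 109 (mod 242).
Check: 131 × 109 = 14279 ≡ 1 (mod 242)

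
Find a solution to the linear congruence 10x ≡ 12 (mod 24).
x ≡ 6 (mod 12)

gcd(10, 24) = 2, which divides 12, so solutions exist.
Divide through by 2: 5x ≡ 6 (mod 12).
Find 5^(-1) mod 12 by the extended Euclidean algorithm:
12 = 2 × 5 + 2  ⟹  2 = (1)·12 + (-2)·5
5 = 2 × 2 + 1  ⟹  1 = (-2)·12 + (5)·5
So (5)·5 ≡ 1 (mod 12), i.e. 5^(-1) ≡ 5 (mod 12).
x ≡ 5 × 6 = 30 ≡ 6 (mod 12).
Check: 10 × 6 = 60 ≡ 12 (mod 24).
x ≡ 6 (mod 12), giving 2 solutions mod 24.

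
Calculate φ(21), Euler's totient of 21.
12

21 = 3 × 7
φ(n) = n × ∏(1 - 1/p) for each prime p dividing n
φ(21) = 21 × (1 - 1/3) × (1 - 1/7) = 12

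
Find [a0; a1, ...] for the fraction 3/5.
[0; 1, 1, 2]

Euclidean algorithm steps:
3 = 0 × 5 + 3
5 = 1 × 3 + 2
3 = 1 × 2 + 1
2 = 2 × 1 + 0
Continued fraction: [0; 1, 1, 2]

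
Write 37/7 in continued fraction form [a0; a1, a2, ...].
[5; 3, 2]

Euclidean algorithm steps:
37 = 5 × 7 + 2
7 = 3 × 2 + 1
2 = 2 × 1 + 0
Continued fraction: [5; 3, 2]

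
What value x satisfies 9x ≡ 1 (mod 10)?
9

gcd(9, 10) = 1, so the inverse exists.
Extended Euclidean algorithm on (10, 9):
10 = 1 × 9 + 1  ⟹  1 = (1)·10 + (-1)·9
So (-1)·9 ≡ 1 (mod 10), i.e. 9^(-1) ≡ -1 ≡ 9 (mod 10).
Check: 9 × 9 = 81 ≡ 1 (mod 10)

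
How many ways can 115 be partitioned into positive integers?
1064144451

p(n) counts ways to write n as a sum of positive integers (order ignored).
Euler's pentagonal recurrence: p(k) = p(k-1) + p(k-2) - p(k-5) - p(k-7) + p(k-12) + p(k-15) - ... (offsets j(3j∓1)/2, signs ++--, p(0)=1, p(<0)=0).
DP table for k = 0..114: p(0)=1, p(1)=1, p(2)=2, p(3)=3, p(4)=5, p(5)=7, p(6)=11, p(7)=15, p(8)=22, p(9)=30, p(10)=42, p(11)=56, p(12)=77, p(13)=101, p(14)=135, p(15)=176, p(16)=231, p(17)=297, p(18)=385, p(19)=490, p(20)=627, p(21)=792, p(22)=1002, p(23)=1255, p(24)=1575, p(25)=1958, p(26)=2436, p(27)=3010, p(28)=3718, p(29)=4565, p(30)=5604, p(31)=6842, p(32)=8349, p(33)=10143, p(34)=12310, p(35)=14883, p(36)=17977, p(37)=21637, p(38)=26015, p(39)=31185, p(40)=37338, p(41)=44583, p(42)=53174, p(43)=63261, p(44)=75175, p(45)=89134, p(46)=105558, p(47)=124754, p(48)=147273, p(49)=173525, p(50)=204226, p(51)=239943, p(52)=281589, p(53)=329931, p(54)=386155, p(55)=451276, p(56)=526823, p(57)=614154, p(58)=715220, p(59)=831820, p(60)=966467, p(61)=1121505, p(62)=1300156, p(63)=1505499, p(64)=1741630, p(65)=2012558, p(66)=2323520, p(67)=2679689, p(68)=3087735, p(69)=3554345, p(70)=4087968, p(71)=4697205, p(72)=5392783, p(73)=6185689, p(74)=7089500, p(75)=8118264, p(76)=9289091, p(77)=10619863, p(78)=12132164, p(79)=13848650, p(80)=15796476, p(81)=18004327, p(82)=20506255, p(83)=23338469, p(84)=26543660, p(85)=30167357, p(86)=34262962, p(87)=38887673, p(88)=44108109, p(89)=49995925, p(90)=56634173, p(91)=64112359, p(92)=72533807, p(93)=82010177, p(94)=92669720, p(95)=104651419, p(96)=118114304, p(97)=133230930, p(98)=150198136, p(99)=169229875, p(100)=190569292, p(101)=214481126, p(102)=241265379, p(103)=271248950, p(104)=304801365, p(105)=342325709, p(106)=384276336, p(107)=431149389, p(108)=483502844, p(109)=541946240, p(110)=607163746, p(111)=679903203, p(112)=761002156, p(113)=851376628, p(114)=952050665.
Final step: p(115) = p(114) + p(113) - p(110) - p(108) + p(103) + p(100) - p(93) - p(89) + p(80) + p(75) - p(64) - p(58) + p(45) + p(38) - p(23) - p(15)
= 952050665 + 851376628 - 607163746 - 483502844 + 271248950 + 190569292 - 82010177 - 49995925 + 15796476 + 8118264 - 1741630 - 715220 + 89134 + 26015 - 1255 - 176
= 1064144451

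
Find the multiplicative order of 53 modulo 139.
138

139 is prime, so ord(53) divides φ(139) = 138.
Divisors of 138: 1, 2, 3, 6, 23, 46, 69, 138.
Repeated squaring: 53^1 ≡ 53, 53^2 ≡ 29, 53^4 ≡ 7, 53^8 ≡ 49, 53^16 ≡ 38, 53^32 ≡ 54, 53^64 ≡ 136, 53^128 ≡ 9 (mod 139).
Test 53^d mod 139 for each divisor d in increasing order:
53^1 ≡ 53
53^2 ≡ 29
53^3 = 53^2·53^1 ≡ 8
53^6 = 53^4·53^2 ≡ 64
53^23 = 53^16·53^4·53^2·53^1 ≡ 43
53^46 = 53^32·53^8·53^4·53^2 ≡ 42
53^69 = 53^64·53^4·53^1 ≡ 138
53^138 = 53^128·53^8·53^2 ≡ 1  ← first divisor giving 1
The order is 138.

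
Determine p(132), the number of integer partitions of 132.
6620830889

p(n) counts ways to write n as a sum of positive integers (order ignored).
Euler's pentagonal recurrence: p(k) = p(k-1) + p(k-2) - p(k-5) - p(k-7) + p(k-12) + p(k-15) - ... (offsets j(3j∓1)/2, signs ++--, p(0)=1, p(<0)=0).
DP table for k = 0..131: p(0)=1, p(1)=1, p(2)=2, p(3)=3, p(4)=5, p(5)=7, p(6)=11, p(7)=15, p(8)=22, p(9)=30, p(10)=42, p(11)=56, p(12)=77, p(13)=101, p(14)=135, p(15)=176, p(16)=231, p(17)=297, p(18)=385, p(19)=490, p(20)=627, p(21)=792, p(22)=1002, p(23)=1255, p(24)=1575, p(25)=1958, p(26)=2436, p(27)=3010, p(28)=3718, p(29)=4565, p(30)=5604, p(31)=6842, p(32)=8349, p(33)=10143, p(34)=12310, p(35)=14883, p(36)=17977, p(37)=21637, p(38)=26015, p(39)=31185, p(40)=37338, p(41)=44583, p(42)=53174, p(43)=63261, p(44)=75175, p(45)=89134, p(46)=105558, p(47)=124754, p(48)=147273, p(49)=173525, p(50)=204226, p(51)=239943, p(52)=281589, p(53)=329931, p(54)=386155, p(55)=451276, p(56)=526823, p(57)=614154, p(58)=715220, p(59)=831820, p(60)=966467, p(61)=1121505, p(62)=1300156, p(63)=1505499, p(64)=1741630, p(65)=2012558, p(66)=2323520, p(67)=2679689, p(68)=3087735, p(69)=3554345, p(70)=4087968, p(71)=4697205, p(72)=5392783, p(73)=6185689, p(74)=7089500, p(75)=8118264, p(76)=9289091, p(77)=10619863, p(78)=12132164, p(79)=13848650, p(80)=15796476, p(81)=18004327, p(82)=20506255, p(83)=23338469, p(84)=26543660, p(85)=30167357, p(86)=34262962, p(87)=38887673, p(88)=44108109, p(89)=49995925, p(90)=56634173, p(91)=64112359, p(92)=72533807, p(93)=82010177, p(94)=92669720, p(95)=104651419, p(96)=118114304, p(97)=133230930, p(98)=150198136, p(99)=169229875, p(100)=190569292, p(101)=214481126, p(102)=241265379, p(103)=271248950, p(104)=304801365, p(105)=342325709, p(106)=384276336, p(107)=431149389, p(108)=483502844, p(109)=541946240, p(110)=607163746, p(111)=679903203, p(112)=761002156, p(113)=851376628, p(114)=952050665, p(115)=1064144451, p(116)=1188908248, p(117)=1327710076, p(118)=1482074143, p(119)=1653668665, p(120)=1844349560, p(121)=2056148051, p(122)=2291320912, p(123)=2552338241, p(124)=2841940500, p(125)=3163127352, p(126)=3519222692, p(127)=3913864295, p(128)=4351078600, p(129)=4835271870, p(130)=5371315400, p(131)=5964539504.
Final step: p(132) = p(131) + p(130) - p(127) - p(125) + p(120) + p(117) - p(110) - p(106) + p(97) + p(92) - p(81) - p(75) + p(62) + p(55) - p(40) - p(32) + p(15) + p(6)
= 5964539504 + 5371315400 - 3913864295 - 3163127352 + 1844349560 + 1327710076 - 607163746 - 384276336 + 133230930 + 72533807 - 18004327 - 8118264 + 1300156 + 451276 - 37338 - 8349 + 176 + 11
= 6620830889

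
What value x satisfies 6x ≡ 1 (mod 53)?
9

gcd(6, 53) = 1, so the inverse exists.
Extended Euclidean algorithm on (53, 6):
53 = 8 × 6 + 5  ⟹  5 = (1)·53 + (-8)·6
6 = 1 × 5 + 1  ⟹  1 = (-1)·53 + (9)·6
So (9)·6 ≡ 1 (mod 53), i.e. 6^(-1) ≡ 9 (mod 53).
Check: 6 × 9 = 54 ≡ 1 (mod 53)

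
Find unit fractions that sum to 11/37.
1/4 + 1/22 + 1/543 + 1/884004

Greedy algorithm:
11/37: ceiling(37/11) = 4, use 1/4
7/148: ceiling(148/7) = 22, use 1/22
3/1628: ceiling(1628/3) = 543, use 1/543
1/884004: ceiling(884004/1) = 884004, use 1/884004
Result: 11/37 = 1/4 + 1/22 + 1/543 + 1/884004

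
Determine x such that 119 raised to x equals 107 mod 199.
33

Baby-step giant-step with step n = ⌈√199⌉ = 15.
Baby steps 119^j mod 199 (j:value) for j=0..14: 0:1, 1:119, 2:32, 3:27, 4:29, 5:68, 6:132, 7:186, 8:45, 9:181, 10:47, 11:21, 12:111, 13:75, 14:169.
Giant-step multiplier: 119^(-15) ≡ 119^(198-15) = 119^183 ≡ 83 (mod 199).
Giant steps γ_i = 107·83^i mod 199: γ_0=107, γ_1=125, γ_2=27 (in table at j=3).
x = i·n + j = 2·15 + 3 = 33.
Check: 119^33 ≡ 107 (mod 199).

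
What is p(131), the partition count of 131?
5964539504

p(n) counts ways to write n as a sum of positive integers (order ignored).
Euler's pentagonal recurrence: p(k) = p(k-1) + p(k-2) - p(k-5) - p(k-7) + p(k-12) + p(k-15) - ... (offsets j(3j∓1)/2, signs ++--, p(0)=1, p(<0)=0).
DP table for k = 0..130: p(0)=1, p(1)=1, p(2)=2, p(3)=3, p(4)=5, p(5)=7, p(6)=11, p(7)=15, p(8)=22, p(9)=30, p(10)=42, p(11)=56, p(12)=77, p(13)=101, p(14)=135, p(15)=176, p(16)=231, p(17)=297, p(18)=385, p(19)=490, p(20)=627, p(21)=792, p(22)=1002, p(23)=1255, p(24)=1575, p(25)=1958, p(26)=2436, p(27)=3010, p(28)=3718, p(29)=4565, p(30)=5604, p(31)=6842, p(32)=8349, p(33)=10143, p(34)=12310, p(35)=14883, p(36)=17977, p(37)=21637, p(38)=26015, p(39)=31185, p(40)=37338, p(41)=44583, p(42)=53174, p(43)=63261, p(44)=75175, p(45)=89134, p(46)=105558, p(47)=124754, p(48)=147273, p(49)=173525, p(50)=204226, p(51)=239943, p(52)=281589, p(53)=329931, p(54)=386155, p(55)=451276, p(56)=526823, p(57)=614154, p(58)=715220, p(59)=831820, p(60)=966467, p(61)=1121505, p(62)=1300156, p(63)=1505499, p(64)=1741630, p(65)=2012558, p(66)=2323520, p(67)=2679689, p(68)=3087735, p(69)=3554345, p(70)=4087968, p(71)=4697205, p(72)=5392783, p(73)=6185689, p(74)=7089500, p(75)=8118264, p(76)=9289091, p(77)=10619863, p(78)=12132164, p(79)=13848650, p(80)=15796476, p(81)=18004327, p(82)=20506255, p(83)=23338469, p(84)=26543660, p(85)=30167357, p(86)=34262962, p(87)=38887673, p(88)=44108109, p(89)=49995925, p(90)=56634173, p(91)=64112359, p(92)=72533807, p(93)=82010177, p(94)=92669720, p(95)=104651419, p(96)=118114304, p(97)=133230930, p(98)=150198136, p(99)=169229875, p(100)=190569292, p(101)=214481126, p(102)=241265379, p(103)=271248950, p(104)=304801365, p(105)=342325709, p(106)=384276336, p(107)=431149389, p(108)=483502844, p(109)=541946240, p(110)=607163746, p(111)=679903203, p(112)=761002156, p(113)=851376628, p(114)=952050665, p(115)=1064144451, p(116)=1188908248, p(117)=1327710076, p(118)=1482074143, p(119)=1653668665, p(120)=1844349560, p(121)=2056148051, p(122)=2291320912, p(123)=2552338241, p(124)=2841940500, p(125)=3163127352, p(126)=3519222692, p(127)=3913864295, p(128)=4351078600, p(129)=4835271870, p(130)=5371315400.
Final step: p(131) = p(130) + p(129) - p(126) - p(124) + p(119) + p(116) - p(109) - p(105) + p(96) + p(91) - p(80) - p(74) + p(61) + p(54) - p(39) - p(31) + p(14) + p(5)
= 5371315400 + 4835271870 - 3519222692 - 2841940500 + 1653668665 + 1188908248 - 541946240 - 342325709 + 118114304 + 64112359 - 15796476 - 7089500 + 1121505 + 386155 - 31185 - 6842 + 135 + 7
= 5964539504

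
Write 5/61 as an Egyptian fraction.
1/13 + 1/199 + 1/52603 + 1/4150560811 + 1/34454310087467394631

Greedy algorithm:
5/61: ceiling(61/5) = 13, use 1/13
4/793: ceiling(793/4) = 199, use 1/199
3/157807: ceiling(157807/3) = 52603, use 1/52603
2/8301121621: ceiling(8301121621/2) = 4150560811, use 1/4150560811
1/34454310087467394631: ceiling(34454310087467394631/1) = 34454310087467394631, use 1/34454310087467394631
Result: 5/61 = 1/13 + 1/199 + 1/52603 + 1/4150560811 + 1/34454310087467394631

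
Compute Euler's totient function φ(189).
108

189 = 3^3 × 7
φ(n) = n × ∏(1 - 1/p) for each prime p dividing n
φ(189) = 189 × (1 - 1/3) × (1 - 1/7) = 108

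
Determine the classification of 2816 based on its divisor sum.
abundant

Proper divisors of 2816: sum = 1 + 2 + 4 + 8 + 11 + 16 + 22 + 32 + ... + 256 + 352 + 704 + 1408 (17 divisors) = 3316
Since 3316 > 2816, 2816 is abundant.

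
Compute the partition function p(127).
3913864295

p(n) counts ways to write n as a sum of positive integers (order ignored).
Euler's pentagonal recurrence: p(k) = p(k-1) + p(k-2) - p(k-5) - p(k-7) + p(k-12) + p(k-15) - ... (offsets j(3j∓1)/2, signs ++--, p(0)=1, p(<0)=0).
DP table for k = 0..126: p(0)=1, p(1)=1, p(2)=2, p(3)=3, p(4)=5, p(5)=7, p(6)=11, p(7)=15, p(8)=22, p(9)=30, p(10)=42, p(11)=56, p(12)=77, p(13)=101, p(14)=135, p(15)=176, p(16)=231, p(17)=297, p(18)=385, p(19)=490, p(20)=627, p(21)=792, p(22)=1002, p(23)=1255, p(24)=1575, p(25)=1958, p(26)=2436, p(27)=3010, p(28)=3718, p(29)=4565, p(30)=5604, p(31)=6842, p(32)=8349, p(33)=10143, p(34)=12310, p(35)=14883, p(36)=17977, p(37)=21637, p(38)=26015, p(39)=31185, p(40)=37338, p(41)=44583, p(42)=53174, p(43)=63261, p(44)=75175, p(45)=89134, p(46)=105558, p(47)=124754, p(48)=147273, p(49)=173525, p(50)=204226, p(51)=239943, p(52)=281589, p(53)=329931, p(54)=386155, p(55)=451276, p(56)=526823, p(57)=614154, p(58)=715220, p(59)=831820, p(60)=966467, p(61)=1121505, p(62)=1300156, p(63)=1505499, p(64)=1741630, p(65)=2012558, p(66)=2323520, p(67)=2679689, p(68)=3087735, p(69)=3554345, p(70)=4087968, p(71)=4697205, p(72)=5392783, p(73)=6185689, p(74)=7089500, p(75)=8118264, p(76)=9289091, p(77)=10619863, p(78)=12132164, p(79)=13848650, p(80)=15796476, p(81)=18004327, p(82)=20506255, p(83)=23338469, p(84)=26543660, p(85)=30167357, p(86)=34262962, p(87)=38887673, p(88)=44108109, p(89)=49995925, p(90)=56634173, p(91)=64112359, p(92)=72533807, p(93)=82010177, p(94)=92669720, p(95)=104651419, p(96)=118114304, p(97)=133230930, p(98)=150198136, p(99)=169229875, p(100)=190569292, p(101)=214481126, p(102)=241265379, p(103)=271248950, p(104)=304801365, p(105)=342325709, p(106)=384276336, p(107)=431149389, p(108)=483502844, p(109)=541946240, p(110)=607163746, p(111)=679903203, p(112)=761002156, p(113)=851376628, p(114)=952050665, p(115)=1064144451, p(116)=1188908248, p(117)=1327710076, p(118)=1482074143, p(119)=1653668665, p(120)=1844349560, p(121)=2056148051, p(122)=2291320912, p(123)=2552338241, p(124)=2841940500, p(125)=3163127352, p(126)=3519222692.
Final step: p(127) = p(126) + p(125) - p(122) - p(120) + p(115) + p(112) - p(105) - p(101) + p(92) + p(87) - p(76) - p(70) + p(57) + p(50) - p(35) - p(27) + p(10) + p(1)
= 3519222692 + 3163127352 - 2291320912 - 1844349560 + 1064144451 + 761002156 - 342325709 - 214481126 + 72533807 + 38887673 - 9289091 - 4087968 + 614154 + 204226 - 14883 - 3010 + 42 + 1
= 3913864295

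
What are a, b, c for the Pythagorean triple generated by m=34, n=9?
(1075, 612, 1237)

Euclid's formula: a = m² - n², b = 2mn, c = m² + n²
m = 34, n = 9
a = 34² - 9² = 1156 - 81 = 1075
b = 2 × 34 × 9 = 612
c = 34² + 9² = 1156 + 81 = 1237
Verification: 1075² + 612² = 1155625 + 374544 = 1530169 = 1237² ✓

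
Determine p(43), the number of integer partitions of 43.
63261

p(n) counts ways to write n as a sum of positive integers (order ignored).
Euler's pentagonal recurrence: p(k) = p(k-1) + p(k-2) - p(k-5) - p(k-7) + p(k-12) + p(k-15) - ... (offsets j(3j∓1)/2, signs ++--, p(0)=1, p(<0)=0).
DP table for k = 0..42: p(0)=1, p(1)=1, p(2)=2, p(3)=3, p(4)=5, p(5)=7, p(6)=11, p(7)=15, p(8)=22, p(9)=30, p(10)=42, p(11)=56, p(12)=77, p(13)=101, p(14)=135, p(15)=176, p(16)=231, p(17)=297, p(18)=385, p(19)=490, p(20)=627, p(21)=792, p(22)=1002, p(23)=1255, p(24)=1575, p(25)=1958, p(26)=2436, p(27)=3010, p(28)=3718, p(29)=4565, p(30)=5604, p(31)=6842, p(32)=8349, p(33)=10143, p(34)=12310, p(35)=14883, p(36)=17977, p(37)=21637, p(38)=26015, p(39)=31185, p(40)=37338, p(41)=44583, p(42)=53174.
Final step: p(43) = p(42) + p(41) - p(38) - p(36) + p(31) + p(28) - p(21) - p(17) + p(8) + p(3)
= 53174 + 44583 - 26015 - 17977 + 6842 + 3718 - 792 - 297 + 22 + 3
= 63261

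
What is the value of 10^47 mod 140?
40

Repeated squaring. Binary of 47 = 101111.
10^1 ≡ 10 (mod 140); 10^2 ≡ 100 (mod 140); 10^4 ≡ 60 (mod 140); 10^8 ≡ 100 (mod 140); 10^16 ≡ 60 (mod 140); 10^32 ≡ 100 (mod 140)
10^47 = 10^1 × 10^2 × 10^4 × 10^8 × 10^32 ≡ 40 (mod 140)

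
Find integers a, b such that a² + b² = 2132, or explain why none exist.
4² + 46² (a=4, b=46)

Factorization: 2132 = 2^2 × 13 × 41
By Fermat: n is sum of two squares iff every prime p ≡ 3 (mod 4) appears to even power.
All primes ≡ 3 (mod 4) appear to even power.
Search a = 0, 1, 2, … for 2132 - a² a perfect square: first hit at a = 4: 2132 - 16 = 2116 = 46².
2132 = 4² + 46² = 16 + 2116 ✓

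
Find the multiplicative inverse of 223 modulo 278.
187

gcd(223, 278) = 1, so the inverse exists.
Extended Euclidean algorithm on (278, 223):
278 = 1 × 223 + 55  ⟹  55 = (1)·278 + (-1)·223
223 = 4 × 55 + 3  ⟹  3 = (-4)·278 + (5)·223
55 = 18 × 3 + 1  ⟹  1 = (73)·278 + (-91)·223
So (-91)·223 ≡ 1 (mod 278), i.e. 223^(-1) ≡ -91 ≡ 187 (mod 278).
Check: 223 × 187 = 41701 ≡ 1 (mod 278)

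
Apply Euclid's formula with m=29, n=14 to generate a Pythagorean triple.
(645, 812, 1037)

Euclid's formula: a = m² - n², b = 2mn, c = m² + n²
m = 29, n = 14
a = 29² - 14² = 841 - 196 = 645
b = 2 × 29 × 14 = 812
c = 29² + 14² = 841 + 196 = 1037
Verification: 645² + 812² = 416025 + 659344 = 1075369 = 1037² ✓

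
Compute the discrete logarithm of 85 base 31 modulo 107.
46

Baby-step giant-step with step n = ⌈√107⌉ = 11.
Baby steps 31^j mod 107 (j:value) for j=0..10: 0:1, 1:31, 2:105, 3:45, 4:4, 5:17, 6:99, 7:73, 8:16, 9:68, 10:75.
Giant-step multiplier: 31^(-11) ≡ 31^(106-11) = 31^95 ≡ 59 (mod 107).
Giant steps γ_i = 85·59^i mod 107: γ_0=85, γ_1=93, γ_2=30, γ_3=58, γ_4=105 (in table at j=2).
x = i·n + j = 4·11 + 2 = 46.
Check: 31^46 ≡ 85 (mod 107).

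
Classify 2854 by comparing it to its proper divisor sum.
deficient

Proper divisors of 2854: sum = 1 + 2 + 1427 = 1430
Since 1430 < 2854, 2854 is deficient.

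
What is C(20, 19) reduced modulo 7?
6

Using Lucas' theorem:
Write n=20 and k=19 in base 7:
n in base 7: [2, 6]
k in base 7: [2, 5]
C(20,19) mod 7 = ∏ C(n_i, k_i) mod 7
Digit binomials (mod 7): C(2,2) = 1; C(6,5) = 6
Product: 1 × 6 = 6 ≡ 6 (mod 7)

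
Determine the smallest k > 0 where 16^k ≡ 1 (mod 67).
33

67 is prime, so ord(16) divides φ(67) = 66.
Divisors of 66: 1, 2, 3, 6, 11, 22, 33, 66.
Repeated squaring: 16^1 ≡ 16, 16^2 ≡ 55, 16^4 ≡ 10, 16^8 ≡ 33, 16^16 ≡ 17, 16^32 ≡ 21, 16^64 ≡ 39 (mod 67).
Test 16^d mod 67 for each divisor d in increasing order:
16^1 ≡ 16
16^2 ≡ 55
16^3 = 16^2·16^1 ≡ 9
16^6 = 16^4·16^2 ≡ 14
16^11 = 16^8·16^2·16^1 ≡ 29
16^22 = 16^16·16^4·16^2 ≡ 37
16^33 = 16^32·16^1 ≡ 1  ← first divisor giving 1
The order is 33.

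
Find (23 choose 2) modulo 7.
1

Using Lucas' theorem:
Write n=23 and k=2 in base 7:
n in base 7: [3, 2]
k in base 7: [0, 2]
C(23,2) mod 7 = ∏ C(n_i, k_i) mod 7
Digit binomials (mod 7): C(3,0) = 1; C(2,2) = 1
Product: 1 × 1 = 1 ≡ 1 (mod 7)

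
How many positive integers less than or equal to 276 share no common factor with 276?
88

276 = 2^2 × 3 × 23
φ(n) = n × ∏(1 - 1/p) for each prime p dividing n
φ(276) = 276 × (1 - 1/2) × (1 - 1/3) × (1 - 1/23) = 88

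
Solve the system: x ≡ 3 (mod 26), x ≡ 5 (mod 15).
185

Using Chinese Remainder Theorem:
M = 26 × 15 = 390
M1 = 15, M2 = 26
y1 = 15^(-1) mod 26 = 7
y2 = 26^(-1) mod 15 = 11
x = (3×15×7 + 5×26×11) mod 390 = 185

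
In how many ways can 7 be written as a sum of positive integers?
15

p(n) counts ways to write n as a sum of positive integers (order ignored).
Examples: 7; 6 + 1; 5 + 2; 5 + 1 + 1; 4 + 3; ... (15 total)
p(7) = 15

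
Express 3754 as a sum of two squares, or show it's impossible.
27² + 55² (a=27, b=55)

Factorization: 3754 = 2 × 1877
By Fermat: n is sum of two squares iff every prime p ≡ 3 (mod 4) appears to even power.
All primes ≡ 3 (mod 4) appear to even power.
Search a = 0, 1, 2, … for 3754 - a² a perfect square: first hit at a = 27: 3754 - 729 = 3025 = 55².
3754 = 27² + 55² = 729 + 3025 ✓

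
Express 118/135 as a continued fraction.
[0; 1, 6, 1, 16]

Euclidean algorithm steps:
118 = 0 × 135 + 118
135 = 1 × 118 + 17
118 = 6 × 17 + 16
17 = 1 × 16 + 1
16 = 16 × 1 + 0
Continued fraction: [0; 1, 6, 1, 16]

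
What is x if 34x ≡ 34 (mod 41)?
x ≡ 1 (mod 41)

gcd(34, 41) = 1, which divides 34, so solutions exist.
Find 34^(-1) mod 41 by the extended Euclidean algorithm:
41 = 1 × 34 + 7  ⟹  7 = (1)·41 + (-1)·34
34 = 4 × 7 + 6  ⟹  6 = (-4)·41 + (5)·34
7 = 1 × 6 + 1  ⟹  1 = (5)·41 + (-6)·34
So (-6)·34 ≡ 1 (mod 41), i.e. 34^(-1) ≡ -6 ≡ 35 (mod 41).
x ≡ 35 × 34 = 1190 ≡ 1 (mod 41).
Check: 34 × 1 = 34 ≡ 34 (mod 41).
Unique solution: x ≡ 1 (mod 41)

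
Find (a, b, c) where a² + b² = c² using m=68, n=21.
(4183, 2856, 5065)

Euclid's formula: a = m² - n², b = 2mn, c = m² + n²
m = 68, n = 21
a = 68² - 21² = 4624 - 441 = 4183
b = 2 × 68 × 21 = 2856
c = 68² + 21² = 4624 + 441 = 5065
Verification: 4183² + 2856² = 17497489 + 8156736 = 25654225 = 5065² ✓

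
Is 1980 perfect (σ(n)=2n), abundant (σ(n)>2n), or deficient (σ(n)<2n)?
abundant

Proper divisors of 1980: sum = 1 + 2 + 3 + 4 + 5 + 6 + 9 + 10 + ... + 396 + 495 + 660 + 990 (35 divisors) = 4572
Since 4572 > 1980, 1980 is abundant.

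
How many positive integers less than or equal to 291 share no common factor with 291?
192

291 = 3 × 97
φ(n) = n × ∏(1 - 1/p) for each prime p dividing n
φ(291) = 291 × (1 - 1/3) × (1 - 1/97) = 192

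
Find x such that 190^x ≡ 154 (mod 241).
72

Baby-step giant-step with step n = ⌈√241⌉ = 16.
Baby steps 190^j mod 241 (j:value) for j=0..15: 0:1, 1:190, 2:191, 3:140, 4:90, 5:230, 6:79, 7:68, 8:147, 9:215, 10:121, 11:95, 12:216, 13:70, 14:45, 15:115.
Giant-step multiplier: 190^(-16) ≡ 190^(240-16) = 190^224 ≡ 119 (mod 241).
Giant steps γ_i = 154·119^i mod 241: γ_0=154, γ_1=10, γ_2=226, γ_3=143, γ_4=147 (in table at j=8).
x = i·n + j = 4·16 + 8 = 72.
Check: 190^72 ≡ 154 (mod 241).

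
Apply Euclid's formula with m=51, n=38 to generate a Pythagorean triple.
(1157, 3876, 4045)

Euclid's formula: a = m² - n², b = 2mn, c = m² + n²
m = 51, n = 38
a = 51² - 38² = 2601 - 1444 = 1157
b = 2 × 51 × 38 = 3876
c = 51² + 38² = 2601 + 1444 = 4045
Verification: 1157² + 3876² = 1338649 + 15023376 = 16362025 = 4045² ✓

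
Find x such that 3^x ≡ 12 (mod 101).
59

Baby-step giant-step with step n = ⌈√101⌉ = 11.
Baby steps 3^j mod 101 (j:value) for j=0..10: 0:1, 1:3, 2:9, 3:27, 4:81, 5:41, 6:22, 7:66, 8:97, 9:89, 10:65.
Giant-step multiplier: 3^(-11) ≡ 3^(100-11) = 3^89 ≡ 72 (mod 101).
Giant steps γ_i = 12·72^i mod 101: γ_0=12, γ_1=56, γ_2=93, γ_3=30, γ_4=39, γ_5=81 (in table at j=4).
x = i·n + j = 5·11 + 4 = 59.
Check: 3^59 ≡ 12 (mod 101).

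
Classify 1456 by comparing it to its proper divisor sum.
abundant

Proper divisors of 1456: sum = 1 + 2 + 4 + 7 + 8 + 13 + 14 + 16 + ... + 182 + 208 + 364 + 728 (19 divisors) = 2016
Since 2016 > 1456, 1456 is abundant.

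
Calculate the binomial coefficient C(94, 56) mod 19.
6

Using Lucas' theorem:
Write n=94 and k=56 in base 19:
n in base 19: [4, 18]
k in base 19: [2, 18]
C(94,56) mod 19 = ∏ C(n_i, k_i) mod 19
Digit binomials (mod 19): C(4,2) = 6; C(18,18) = 1
Product: 6 × 1 = 6 ≡ 6 (mod 19)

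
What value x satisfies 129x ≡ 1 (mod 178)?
69

gcd(129, 178) = 1, so the inverse exists.
Extended Euclidean algorithm on (178, 129):
178 = 1 × 129 + 49  ⟹  49 = (1)·178 + (-1)·129
129 = 2 × 49 + 31  ⟹  31 = (-2)·178 + (3)·129
49 = 1 × 31 + 18  ⟹  18 = (3)·178 + (-4)·129
31 = 1 × 18 + 13  ⟹  13 = (-5)·178 + (7)·129
18 = 1 × 13 + 5  ⟹  5 = (8)·178 + (-11)·129
13 = 2 × 5 + 3  ⟹  3 = (-21)·178 + (29)·129
5 = 1 × 3 + 2  ⟹  2 = (29)·178 + (-40)·129
3 = 1 × 2 + 1  ⟹  1 = (-50)·178 + (69)·129
So (69)·129 ≡ 1 (mod 178), i.e. 129^(-1) ≡ 69 (mod 178).
Check: 129 × 69 = 8901 ≡ 1 (mod 178)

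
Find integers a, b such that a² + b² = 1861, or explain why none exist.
30² + 31² (a=30, b=31)

Factorization: 1861 = 1861
By Fermat: n is sum of two squares iff every prime p ≡ 3 (mod 4) appears to even power.
All primes ≡ 3 (mod 4) appear to even power.
Search a = 0, 1, 2, … for 1861 - a² a perfect square: first hit at a = 30: 1861 - 900 = 961 = 31².
1861 = 30² + 31² = 900 + 961 ✓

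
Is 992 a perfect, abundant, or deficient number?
abundant

Proper divisors of 992: sum = 1 + 2 + 4 + 8 + 16 + 31 + 32 + 62 + 124 + 248 + 496 = 1024
Since 1024 > 992, 992 is abundant.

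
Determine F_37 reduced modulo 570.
77

Matrix identity: Q^n = [[F_(n+1), F_n], [F_n, F_(n-1)]] with Q = [[1,1],[1,0]].
n = 37 = 100101₂. Square-and-multiply, entries mod 570:
Q^1 = [[1,1],[1,0]]
Q^2 = (Q^1)² = [[2,1],[1,1]]
Q^4 = (Q^2)² = [[5,3],[3,2]]
Q^9 = (Q^4)²·Q = [[55,34],[34,21]]
Q^18 = (Q^9)² = [[191,304],[304,457]]
Q^37 = (Q^18)²·Q = [[419,77],[77,342]]
F_37 mod 570 = Q^37[0][1] = 77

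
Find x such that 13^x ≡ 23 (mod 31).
27

Baby-step giant-step with step n = ⌈√31⌉ = 6.
Baby steps 13^j mod 31 (j:value) for j=0..5: 0:1, 1:13, 2:14, 3:27, 4:10, 5:6.
Giant-step multiplier: 13^(-6) ≡ 13^(30-6) = 13^24 ≡ 2 (mod 31).
Giant steps γ_i = 23·2^i mod 31: γ_0=23, γ_1=15, γ_2=30, γ_3=29, γ_4=27 (in table at j=3).
x = i·n + j = 4·6 + 3 = 27.
Check: 13^27 ≡ 23 (mod 31).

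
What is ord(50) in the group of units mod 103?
51

103 is prime, so ord(50) divides φ(103) = 102.
Divisors of 102: 1, 2, 3, 6, 17, 34, 51, 102.
Repeated squaring: 50^1 ≡ 50, 50^2 ≡ 28, 50^4 ≡ 63, 50^8 ≡ 55, 50^16 ≡ 38, 50^32 ≡ 2, 50^64 ≡ 4 (mod 103).
Test 50^d mod 103 for each divisor d in increasing order:
50^1 ≡ 50
50^2 ≡ 28
50^3 = 50^2·50^1 ≡ 61
50^6 = 50^4·50^2 ≡ 13
50^17 = 50^16·50^1 ≡ 46
50^34 = 50^32·50^2 ≡ 56
50^51 = 50^32·50^16·50^2·50^1 ≡ 1  ← first divisor giving 1
The order is 51.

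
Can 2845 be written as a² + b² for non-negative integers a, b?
6² + 53² (a=6, b=53)

Factorization: 2845 = 5 × 569
By Fermat: n is sum of two squares iff every prime p ≡ 3 (mod 4) appears to even power.
All primes ≡ 3 (mod 4) appear to even power.
Search a = 0, 1, 2, … for 2845 - a² a perfect square: first hit at a = 6: 2845 - 36 = 2809 = 53².
2845 = 6² + 53² = 36 + 2809 ✓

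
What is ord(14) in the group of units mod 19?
18

19 is prime, so ord(14) divides φ(19) = 18.
Divisors of 18: 1, 2, 3, 6, 9, 18.
Repeated squaring: 14^1 ≡ 14, 14^2 ≡ 6, 14^4 ≡ 17, 14^8 ≡ 4, 14^16 ≡ 16 (mod 19).
Test 14^d mod 19 for each divisor d in increasing order:
14^1 ≡ 14
14^2 ≡ 6
14^3 = 14^2·14^1 ≡ 8
14^6 = 14^4·14^2 ≡ 7
14^9 = 14^8·14^1 ≡ 18
14^18 = 14^16·14^2 ≡ 1  ← first divisor giving 1
The order is 18.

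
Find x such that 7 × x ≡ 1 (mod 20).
3

gcd(7, 20) = 1, so the inverse exists.
Extended Euclidean algorithm on (20, 7):
20 = 2 × 7 + 6  ⟹  6 = (1)·20 + (-2)·7
7 = 1 × 6 + 1  ⟹  1 = (-1)·20 + (3)·7
So (3)·7 ≡ 1 (mod 20), i.e. 7^(-1) ≡ 3 (mod 20).
Check: 7 × 3 = 21 ≡ 1 (mod 20)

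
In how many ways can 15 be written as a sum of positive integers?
176

p(n) counts ways to write n as a sum of positive integers (order ignored).
Euler's pentagonal recurrence: p(k) = p(k-1) + p(k-2) - p(k-5) - p(k-7) + p(k-12) + p(k-15) - ... (offsets j(3j∓1)/2, signs ++--, p(0)=1, p(<0)=0).
DP table for k = 0..14: p(0)=1, p(1)=1, p(2)=2, p(3)=3, p(4)=5, p(5)=7, p(6)=11, p(7)=15, p(8)=22, p(9)=30, p(10)=42, p(11)=56, p(12)=77, p(13)=101, p(14)=135.
Final step: p(15) = p(14) + p(13) - p(10) - p(8) + p(3) + p(0)
= 135 + 101 - 42 - 22 + 3 + 1
= 176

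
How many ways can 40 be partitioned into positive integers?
37338

p(n) counts ways to write n as a sum of positive integers (order ignored).
Euler's pentagonal recurrence: p(k) = p(k-1) + p(k-2) - p(k-5) - p(k-7) + p(k-12) + p(k-15) - ... (offsets j(3j∓1)/2, signs ++--, p(0)=1, p(<0)=0).
DP table for k = 0..39: p(0)=1, p(1)=1, p(2)=2, p(3)=3, p(4)=5, p(5)=7, p(6)=11, p(7)=15, p(8)=22, p(9)=30, p(10)=42, p(11)=56, p(12)=77, p(13)=101, p(14)=135, p(15)=176, p(16)=231, p(17)=297, p(18)=385, p(19)=490, p(20)=627, p(21)=792, p(22)=1002, p(23)=1255, p(24)=1575, p(25)=1958, p(26)=2436, p(27)=3010, p(28)=3718, p(29)=4565, p(30)=5604, p(31)=6842, p(32)=8349, p(33)=10143, p(34)=12310, p(35)=14883, p(36)=17977, p(37)=21637, p(38)=26015, p(39)=31185.
Final step: p(40) = p(39) + p(38) - p(35) - p(33) + p(28) + p(25) - p(18) - p(14) + p(5) + p(0)
= 31185 + 26015 - 14883 - 10143 + 3718 + 1958 - 385 - 135 + 7 + 1
= 37338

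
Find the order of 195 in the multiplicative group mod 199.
198

199 is prime, so ord(195) divides φ(199) = 198.
Divisors of 198: 1, 2, 3, 6, 9, 11, 18, 22, 33, 66, 99, 198.
Repeated squaring: 195^1 ≡ 195, 195^2 ≡ 16, 195^4 ≡ 57, 195^8 ≡ 65, 195^16 ≡ 46, 195^32 ≡ 126, 195^64 ≡ 155, 195^128 ≡ 145 (mod 199).
Test 195^d mod 199 for each divisor d in increasing order:
195^1 ≡ 195
195^2 ≡ 16
195^3 = 195^2·195^1 ≡ 135
195^6 = 195^4·195^2 ≡ 116
195^9 = 195^8·195^1 ≡ 138
195^11 = 195^8·195^2·195^1 ≡ 19
195^18 = 195^16·195^2 ≡ 139
195^22 = 195^16·195^4·195^2 ≡ 162
195^33 = 195^32·195^1 ≡ 93
195^66 = 195^64·195^2 ≡ 92
195^99 = 195^64·195^32·195^2·195^1 ≡ 198
195^198 = 195^128·195^64·195^4·195^2 ≡ 1  ← first divisor giving 1
The order is 198.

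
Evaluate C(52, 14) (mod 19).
1

Using Lucas' theorem:
Write n=52 and k=14 in base 19:
n in base 19: [2, 14]
k in base 19: [0, 14]
C(52,14) mod 19 = ∏ C(n_i, k_i) mod 19
Digit binomials (mod 19): C(2,0) = 1; C(14,14) = 1
Product: 1 × 1 = 1 ≡ 1 (mod 19)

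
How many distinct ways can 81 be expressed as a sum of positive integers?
18004327

p(n) counts ways to write n as a sum of positive integers (order ignored).
Euler's pentagonal recurrence: p(k) = p(k-1) + p(k-2) - p(k-5) - p(k-7) + p(k-12) + p(k-15) - ... (offsets j(3j∓1)/2, signs ++--, p(0)=1, p(<0)=0).
DP table for k = 0..80: p(0)=1, p(1)=1, p(2)=2, p(3)=3, p(4)=5, p(5)=7, p(6)=11, p(7)=15, p(8)=22, p(9)=30, p(10)=42, p(11)=56, p(12)=77, p(13)=101, p(14)=135, p(15)=176, p(16)=231, p(17)=297, p(18)=385, p(19)=490, p(20)=627, p(21)=792, p(22)=1002, p(23)=1255, p(24)=1575, p(25)=1958, p(26)=2436, p(27)=3010, p(28)=3718, p(29)=4565, p(30)=5604, p(31)=6842, p(32)=8349, p(33)=10143, p(34)=12310, p(35)=14883, p(36)=17977, p(37)=21637, p(38)=26015, p(39)=31185, p(40)=37338, p(41)=44583, p(42)=53174, p(43)=63261, p(44)=75175, p(45)=89134, p(46)=105558, p(47)=124754, p(48)=147273, p(49)=173525, p(50)=204226, p(51)=239943, p(52)=281589, p(53)=329931, p(54)=386155, p(55)=451276, p(56)=526823, p(57)=614154, p(58)=715220, p(59)=831820, p(60)=966467, p(61)=1121505, p(62)=1300156, p(63)=1505499, p(64)=1741630, p(65)=2012558, p(66)=2323520, p(67)=2679689, p(68)=3087735, p(69)=3554345, p(70)=4087968, p(71)=4697205, p(72)=5392783, p(73)=6185689, p(74)=7089500, p(75)=8118264, p(76)=9289091, p(77)=10619863, p(78)=12132164, p(79)=13848650, p(80)=15796476.
Final step: p(81) = p(80) + p(79) - p(76) - p(74) + p(69) + p(66) - p(59) - p(55) + p(46) + p(41) - p(30) - p(24) + p(11) + p(4)
= 15796476 + 13848650 - 9289091 - 7089500 + 3554345 + 2323520 - 831820 - 451276 + 105558 + 44583 - 5604 - 1575 + 56 + 5
= 18004327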